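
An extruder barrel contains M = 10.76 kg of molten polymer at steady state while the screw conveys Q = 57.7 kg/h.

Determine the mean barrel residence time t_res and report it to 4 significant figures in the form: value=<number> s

Q_s = Q / 3600 = 57.7 / 3600 = 0.0160278 kg/s
t_res = M / Q_s = 10.76 / 0.0160278 = 671.334 s

value=671.3 s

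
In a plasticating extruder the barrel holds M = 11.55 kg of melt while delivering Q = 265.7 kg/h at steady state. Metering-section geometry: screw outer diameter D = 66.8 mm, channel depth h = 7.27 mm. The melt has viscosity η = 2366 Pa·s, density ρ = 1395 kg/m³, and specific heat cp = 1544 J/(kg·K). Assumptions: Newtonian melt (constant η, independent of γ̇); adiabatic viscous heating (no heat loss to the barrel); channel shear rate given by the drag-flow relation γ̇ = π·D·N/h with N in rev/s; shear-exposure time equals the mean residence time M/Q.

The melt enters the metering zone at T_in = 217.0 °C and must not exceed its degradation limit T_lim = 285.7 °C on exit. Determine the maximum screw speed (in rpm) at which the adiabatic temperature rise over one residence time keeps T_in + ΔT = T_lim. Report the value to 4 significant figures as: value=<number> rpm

value=41.55 rpm

Throughput in SI: Q_s = 265.7 kg/h ÷ 3600 s/h = 0.0738056 kg/s
Mean residence time: t_res = M/Q_s = 11.55 kg / 0.0738056 kg/s = 156.492 s
Geometry in SI: D = 66.8 mm → 0.0668 m, h = 7.27 mm → 0.00727 m
Allowable rise: ΔT_a = T_lim − T_in = 285.7 − 217.0 = 68.7 K
Invert ΔT = ηγ̇²t_res/(ρcp) for γ̇: γ̇_max² = ΔT_a ρ cp / (η t_res) = 68.7·1395·1544 / (2366·156.492) = 399.641 s⁻²
γ̇_max = sqrt(399.641) = 19.991 s⁻¹
Solve γ̇ = πDN/h for N: N_max = γ̇_max·h/(π·D) = 19.991 × 0.00727 / (π × 0.0668) = 0.692538 rev/s = 41.5523 rpm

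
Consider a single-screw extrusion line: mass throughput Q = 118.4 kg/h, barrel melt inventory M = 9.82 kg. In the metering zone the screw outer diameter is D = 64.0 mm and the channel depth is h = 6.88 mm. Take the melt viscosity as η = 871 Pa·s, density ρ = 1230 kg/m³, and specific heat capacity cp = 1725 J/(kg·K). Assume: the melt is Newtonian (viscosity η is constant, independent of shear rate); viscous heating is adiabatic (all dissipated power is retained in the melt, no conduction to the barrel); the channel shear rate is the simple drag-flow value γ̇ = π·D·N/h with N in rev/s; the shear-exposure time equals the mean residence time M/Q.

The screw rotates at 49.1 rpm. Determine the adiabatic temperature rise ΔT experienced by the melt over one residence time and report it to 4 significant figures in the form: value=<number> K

Q_s = Q / 3600 = 118.4 / 3600 = 0.0328889 kg/s
Mean residence time: t_res = M/Q_s = 9.82 kg / 0.0328889 kg/s = 298.581 s
Geometry in metres: D = 64.0 mm → 0.064 m, h = 6.88 mm → 0.00688 m; screw speed N = 49.1 rpm = 0.818333 rev/s
Shear rate: γ̇ = πDN/h = π·0.064·0.818333/0.00688 = 23.9151 s⁻¹
ΔT = η·γ̇²·t_res/(ρ·cp) = [871 × 23.9151² × 298.581] / [1230 × 1725] = 70.1019 K

value=70.10 K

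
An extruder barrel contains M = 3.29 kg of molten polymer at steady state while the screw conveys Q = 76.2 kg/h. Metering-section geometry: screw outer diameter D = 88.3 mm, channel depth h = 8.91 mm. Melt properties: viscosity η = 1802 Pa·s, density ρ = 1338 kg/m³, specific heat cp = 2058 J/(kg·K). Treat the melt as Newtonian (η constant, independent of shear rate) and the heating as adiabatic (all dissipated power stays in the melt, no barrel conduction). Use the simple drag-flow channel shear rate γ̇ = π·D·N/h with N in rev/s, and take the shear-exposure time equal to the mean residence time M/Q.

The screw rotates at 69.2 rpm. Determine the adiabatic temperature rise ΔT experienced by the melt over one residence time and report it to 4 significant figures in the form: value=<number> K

value=131.2 K

Q_s = Q / 3600 = 76.2 / 3600 = 0.0211667 kg/s
t_res = M / Q_s = 3.29 / 0.0211667 = 155.433 s
Convert to SI: D = 0.0883 m, h = 0.00891 m, N = 69.2/60 = 1.15333 rev/s
γ̇ = π D N / h = (π)(0.0883)(1.15333) / 0.00891 = 35.9077 s⁻¹
ΔT = η·γ̇²·t_res / (ρ·cp) = 1802 · (35.9077)² · 155.433 / (1338 · 2058) = 131.151 K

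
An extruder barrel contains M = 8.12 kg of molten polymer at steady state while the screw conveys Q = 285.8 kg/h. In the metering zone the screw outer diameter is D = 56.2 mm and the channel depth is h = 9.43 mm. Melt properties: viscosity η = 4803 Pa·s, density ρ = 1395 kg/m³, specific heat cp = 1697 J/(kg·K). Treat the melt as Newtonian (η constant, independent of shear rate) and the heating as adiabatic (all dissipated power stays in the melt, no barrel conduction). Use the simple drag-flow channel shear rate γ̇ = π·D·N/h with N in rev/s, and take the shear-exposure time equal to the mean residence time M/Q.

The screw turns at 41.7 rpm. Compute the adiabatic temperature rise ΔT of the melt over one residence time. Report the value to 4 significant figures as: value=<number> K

Q_s = Q / 3600 = 285.8 / 3600 = 0.0793889 kg/s
t_res = M / Q_s = 8.12 / 0.0793889 = 102.281 s
Geometry in metres: D = 56.2 mm → 0.0562 m, h = 9.43 mm → 0.00943 m; screw speed N = 41.7 rpm = 0.695 rev/s
γ̇ = π·D·N / h = π · 0.0562 · 0.695 / 0.00943 = 13.0125 s⁻¹
ΔT = η·γ̇²·t_res / (ρ·cp) = 4803 · (13.0125)² · 102.281 / (1395 · 1697) = 35.1375 K

value=35.14 K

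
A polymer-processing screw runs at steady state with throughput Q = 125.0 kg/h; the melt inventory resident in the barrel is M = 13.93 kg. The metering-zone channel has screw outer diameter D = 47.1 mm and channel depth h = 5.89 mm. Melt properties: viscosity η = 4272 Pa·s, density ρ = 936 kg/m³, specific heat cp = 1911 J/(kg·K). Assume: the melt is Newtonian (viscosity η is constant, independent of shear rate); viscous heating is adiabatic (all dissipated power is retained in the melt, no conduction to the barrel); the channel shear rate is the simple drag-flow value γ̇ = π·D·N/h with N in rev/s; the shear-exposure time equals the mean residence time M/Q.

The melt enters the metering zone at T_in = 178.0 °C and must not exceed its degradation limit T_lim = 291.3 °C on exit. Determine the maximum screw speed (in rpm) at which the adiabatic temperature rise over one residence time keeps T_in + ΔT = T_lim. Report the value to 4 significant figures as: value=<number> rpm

Q_s = Q / 3600 = 125.0 / 3600 = 0.0347222 kg/s
Mean residence time: t_res = M/Q_s = 13.93 kg / 0.0347222 kg/s = 401.184 s
D = 47.1 mm = 0.0471 m;  h = 5.89 mm = 0.00589 m
ΔT_a = T_lim − T_in = 291.3 °C − 178.0 °C = 113.3 K
γ̇_max² = ΔT_a·ρ·cp / (η·t_res) = [113.3 × 936 × 1911] / [4272 × 401.184] = 118.247 s⁻²
Take the square root: γ̇_max = √(118.247) = 10.8742 s⁻¹
N_max = γ̇_max·h / (π·D) = 10.8742 · 0.00589 / (π · 0.0471) = 0.432853 rev/s = 25.9712 rpm

value=25.97 rpm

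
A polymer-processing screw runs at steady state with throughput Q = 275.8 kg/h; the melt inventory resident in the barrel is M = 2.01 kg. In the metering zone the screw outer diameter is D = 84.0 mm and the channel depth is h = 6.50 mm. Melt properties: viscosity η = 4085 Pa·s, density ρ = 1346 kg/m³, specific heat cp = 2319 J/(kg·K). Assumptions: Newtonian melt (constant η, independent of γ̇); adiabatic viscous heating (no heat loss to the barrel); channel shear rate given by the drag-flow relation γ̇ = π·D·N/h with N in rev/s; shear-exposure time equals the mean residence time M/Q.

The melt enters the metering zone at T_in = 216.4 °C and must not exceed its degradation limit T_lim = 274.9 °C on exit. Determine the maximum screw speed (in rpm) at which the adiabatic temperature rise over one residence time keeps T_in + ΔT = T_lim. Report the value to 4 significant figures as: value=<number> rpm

value=61.00 rpm

Throughput in SI: Q_s = 275.8 kg/h ÷ 3600 s/h = 0.0766111 kg/s
Mean residence time: t_res = M/Q_s = 2.01 kg / 0.0766111 kg/s = 26.2364 s
Convert to metres: D = 0.084 m, h = 0.0065 m
ΔT_a = T_lim − T_in = 274.9 − 216.4 = 58.5 K
γ̇_max² = ΔT_a·ρ·cp / (η·t_res) = [58.5 × 1346 × 2319] / [4085 × 26.2364] = 1703.75 s⁻²
γ̇_max = sqrt(1703.75) = 41.2765 s⁻¹
Solve γ̇ = πDN/h for N: N_max = γ̇_max·h/(π·D) = 41.2765 × 0.0065 / (π × 0.084) = 1.01669 rev/s = 61.0012 rpm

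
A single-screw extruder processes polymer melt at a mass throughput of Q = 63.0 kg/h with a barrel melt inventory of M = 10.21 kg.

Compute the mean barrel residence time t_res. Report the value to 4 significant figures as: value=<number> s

Q_s = Q / 3600 = 63.0 / 3600 = 0.0175 kg/s
Mean residence time: t_res = M/Q_s = 10.21 kg / 0.0175 kg/s = 583.429 s

value=583.4 s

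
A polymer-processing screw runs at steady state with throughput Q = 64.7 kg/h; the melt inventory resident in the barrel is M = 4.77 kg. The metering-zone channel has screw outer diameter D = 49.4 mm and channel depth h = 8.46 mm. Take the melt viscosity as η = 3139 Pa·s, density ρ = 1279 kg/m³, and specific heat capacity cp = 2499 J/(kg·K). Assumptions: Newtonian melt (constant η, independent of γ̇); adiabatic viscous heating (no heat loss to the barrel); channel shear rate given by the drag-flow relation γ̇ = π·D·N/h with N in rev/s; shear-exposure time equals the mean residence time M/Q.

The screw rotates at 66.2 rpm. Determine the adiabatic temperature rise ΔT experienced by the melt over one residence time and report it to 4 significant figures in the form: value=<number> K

Convert throughput: Q = 64.7 kg/h = 64.7/3600 = 0.0179722 kg/s
Mean residence time: t_res = M/Q_s = 4.77 kg / 0.0179722 kg/s = 265.41 s
D = 49.4 mm = 0.0494 m;  h = 8.46 mm = 0.00846 m;  N = 66.2 rpm / 60 = 1.10333 rev/s
γ̇ = π·D·N / h = π · 0.0494 · 1.10333 / 0.00846 = 20.2401 s⁻¹
ΔT = η·γ̇²·t_res / (ρ·cp) = 3139 · (20.2401)² · 265.41 / (1279 · 2499) = 106.782 K

value=106.8 K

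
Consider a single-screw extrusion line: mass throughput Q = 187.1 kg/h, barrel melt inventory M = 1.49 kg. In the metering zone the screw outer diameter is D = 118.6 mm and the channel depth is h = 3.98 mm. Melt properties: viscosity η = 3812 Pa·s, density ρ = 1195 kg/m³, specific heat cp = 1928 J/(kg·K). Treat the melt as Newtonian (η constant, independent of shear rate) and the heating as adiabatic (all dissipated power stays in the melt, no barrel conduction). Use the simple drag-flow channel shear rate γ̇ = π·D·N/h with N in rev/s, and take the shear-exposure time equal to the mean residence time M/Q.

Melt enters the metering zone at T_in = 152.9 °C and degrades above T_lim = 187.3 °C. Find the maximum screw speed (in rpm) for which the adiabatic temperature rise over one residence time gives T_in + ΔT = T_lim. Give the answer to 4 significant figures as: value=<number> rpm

Convert throughput: Q = 187.1 kg/h = 187.1/3600 = 0.0519722 kg/s
t_res = M / Q_s = 1.49 / 0.0519722 = 28.6692 s
D = 118.6 mm = 0.1186 m;  h = 3.98 mm = 0.00398 m
ΔT_a = T_lim − T_in = 187.3 °C − 152.9 °C = 34.4 K
Invert ΔT = ηγ̇²t_res/(ρcp) for γ̇: γ̇_max² = ΔT_a ρ cp / (η t_res) = 34.4·1195·1928 / (3812·28.6692) = 725.213 s⁻²
γ̇_max = √725.213 = 26.9298 s⁻¹
Solve γ̇ = πDN/h for N: N_max = γ̇_max·h/(π·D) = 26.9298 × 0.00398 / (π × 0.1186) = 0.287661 rev/s = 17.2597 rpm

value=17.26 rpm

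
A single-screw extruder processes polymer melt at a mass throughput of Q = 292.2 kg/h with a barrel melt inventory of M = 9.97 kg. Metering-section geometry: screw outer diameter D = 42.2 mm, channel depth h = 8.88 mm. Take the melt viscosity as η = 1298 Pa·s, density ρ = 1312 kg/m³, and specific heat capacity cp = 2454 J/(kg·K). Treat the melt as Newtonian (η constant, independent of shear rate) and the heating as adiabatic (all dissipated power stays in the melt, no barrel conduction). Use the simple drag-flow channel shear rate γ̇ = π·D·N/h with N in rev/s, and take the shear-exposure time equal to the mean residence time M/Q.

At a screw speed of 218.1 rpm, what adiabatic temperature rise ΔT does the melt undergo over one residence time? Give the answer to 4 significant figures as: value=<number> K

value=145.8 K

Convert throughput: Q = 292.2 kg/h = 292.2/3600 = 0.0811667 kg/s
Mean residence time: t_res = M/Q_s = 9.97 kg / 0.0811667 kg/s = 122.834 s
D = 42.2 mm = 0.0422 m;  h = 8.88 mm = 0.00888 m;  N = 218.1 rpm / 60 = 3.635 rev/s
γ̇ = π D N / h = (π)(0.0422)(3.635) / 0.00888 = 54.2692 s⁻¹
ΔT = η·γ̇²·t_res / (ρ·cp) = 1298 · (54.2692)² · 122.834 / (1312 · 2454) = 145.845 K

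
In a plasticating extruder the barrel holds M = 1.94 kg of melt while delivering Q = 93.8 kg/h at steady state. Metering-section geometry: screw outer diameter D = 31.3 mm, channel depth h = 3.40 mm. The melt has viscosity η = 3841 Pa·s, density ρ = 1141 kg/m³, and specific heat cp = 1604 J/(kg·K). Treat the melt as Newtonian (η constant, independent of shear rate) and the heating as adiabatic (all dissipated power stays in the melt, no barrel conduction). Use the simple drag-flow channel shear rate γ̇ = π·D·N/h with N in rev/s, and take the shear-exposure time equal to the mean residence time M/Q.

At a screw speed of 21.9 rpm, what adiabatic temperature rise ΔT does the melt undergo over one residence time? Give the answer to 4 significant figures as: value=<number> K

value=17.41 K

Convert throughput: Q = 93.8 kg/h = 93.8/3600 = 0.0260556 kg/s
Mean residence time: t_res = M/Q_s = 1.94 kg / 0.0260556 kg/s = 74.4563 s
D = 31.3 mm = 0.0313 m;  h = 3.40 mm = 0.0034 m;  N = 21.9 rpm / 60 = 0.365 rev/s
Shear rate: γ̇ = πDN/h = π·0.0313·0.365/0.0034 = 10.5562 s⁻¹
Adiabatic rise: ΔT = η γ̇² t_res / (ρ cp) = 3841·(10.5562)²·74.4563 / (1141·1604) = 17.4129 K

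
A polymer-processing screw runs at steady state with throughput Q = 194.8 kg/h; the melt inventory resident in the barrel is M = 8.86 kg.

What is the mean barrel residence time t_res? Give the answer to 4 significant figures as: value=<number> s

value=163.7 s

Throughput in SI: Q_s = 194.8 kg/h ÷ 3600 s/h = 0.0541111 kg/s
t_res = M / Q_s = 8.86 ÷ 0.0541111 = 163.737 s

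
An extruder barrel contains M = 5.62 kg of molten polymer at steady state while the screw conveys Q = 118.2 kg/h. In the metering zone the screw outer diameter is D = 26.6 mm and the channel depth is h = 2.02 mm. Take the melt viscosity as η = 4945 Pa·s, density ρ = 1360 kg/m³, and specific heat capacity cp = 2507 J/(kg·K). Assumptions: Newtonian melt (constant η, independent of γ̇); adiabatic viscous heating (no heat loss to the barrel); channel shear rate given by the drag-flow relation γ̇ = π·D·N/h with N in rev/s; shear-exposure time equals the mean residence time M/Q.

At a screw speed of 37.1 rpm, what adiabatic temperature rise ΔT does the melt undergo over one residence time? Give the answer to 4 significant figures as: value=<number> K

value=162.4 K

Q_s = Q / 3600 = 118.2 / 3600 = 0.0328333 kg/s
t_res = M / Q_s = 5.62 / 0.0328333 = 171.168 s
Geometry in metres: D = 26.6 mm → 0.0266 m, h = 2.02 mm → 0.00202 m; screw speed N = 37.1 rpm = 0.618333 rev/s
γ̇ = π·D·N / h = π · 0.0266 · 0.618333 / 0.00202 = 25.5801 s⁻¹
ΔT = η·γ̇²·t_res/(ρ·cp) = [4945 × 25.5801² × 171.168] / [1360 × 2507] = 162.443 K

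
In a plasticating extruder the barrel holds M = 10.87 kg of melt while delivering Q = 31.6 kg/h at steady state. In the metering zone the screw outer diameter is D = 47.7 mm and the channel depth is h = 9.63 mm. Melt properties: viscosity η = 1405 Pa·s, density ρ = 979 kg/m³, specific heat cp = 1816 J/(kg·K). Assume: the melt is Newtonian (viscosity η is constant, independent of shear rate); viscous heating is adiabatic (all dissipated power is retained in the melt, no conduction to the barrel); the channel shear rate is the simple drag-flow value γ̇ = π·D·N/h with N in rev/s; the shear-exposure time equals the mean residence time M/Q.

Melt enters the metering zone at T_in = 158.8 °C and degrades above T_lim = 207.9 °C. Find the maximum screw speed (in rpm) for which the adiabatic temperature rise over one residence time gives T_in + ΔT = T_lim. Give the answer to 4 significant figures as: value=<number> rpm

Throughput in SI: Q_s = 31.6 kg/h ÷ 3600 s/h = 0.00877778 kg/s
Mean residence time: t_res = M/Q_s = 10.87 kg / 0.00877778 kg/s = 1238.35 s
Geometry in SI: D = 47.7 mm → 0.0477 m, h = 9.63 mm → 0.00963 m
ΔT_a = T_lim − T_in = 207.9 − 158.8 = 49.1 K
Invert ΔT = ηγ̇²t_res/(ρcp) for γ̇: γ̇_max² = ΔT_a ρ cp / (η t_res) = 49.1·979·1816 / (1405·1238.35) = 50.1717 s⁻²
Take the square root: γ̇_max = √(50.1717) = 7.0832 s⁻¹
N_max = γ̇_max·h / (π·D) = 7.0832 · 0.00963 / (π · 0.0477) = 0.455184 rev/s = 27.3111 rpm

value=27.31 rpm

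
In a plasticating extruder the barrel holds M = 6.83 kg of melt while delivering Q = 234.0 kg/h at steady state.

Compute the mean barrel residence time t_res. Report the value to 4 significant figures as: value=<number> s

Convert throughput: Q = 234.0 kg/h = 234.0/3600 = 0.065 kg/s
t_res = M / Q_s = 6.83 / 0.065 = 105.077 s

value=105.1 s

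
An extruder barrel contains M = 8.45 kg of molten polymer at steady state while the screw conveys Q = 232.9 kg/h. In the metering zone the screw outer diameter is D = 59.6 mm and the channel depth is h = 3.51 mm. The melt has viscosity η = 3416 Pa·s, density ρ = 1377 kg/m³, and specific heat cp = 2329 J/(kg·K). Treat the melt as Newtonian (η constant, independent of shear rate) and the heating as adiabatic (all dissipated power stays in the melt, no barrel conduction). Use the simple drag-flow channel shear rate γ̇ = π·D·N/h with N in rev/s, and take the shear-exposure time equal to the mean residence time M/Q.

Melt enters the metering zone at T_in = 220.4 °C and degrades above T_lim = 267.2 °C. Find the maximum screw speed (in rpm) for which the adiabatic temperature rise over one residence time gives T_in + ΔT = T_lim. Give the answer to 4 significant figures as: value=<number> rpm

Q_s = Q / 3600 = 232.9 / 3600 = 0.0646944 kg/s
Mean residence time: t_res = M/Q_s = 8.45 kg / 0.0646944 kg/s = 130.614 s
Convert to metres: D = 0.0596 m, h = 0.00351 m
Allowable rise: ΔT_a = T_lim − T_in = 267.2 − 220.4 = 46.8 K
γ̇_max² = ΔT_a·ρ·cp / (η·t_res) = [46.8 × 1377 × 2329] / [3416 × 130.614] = 336.389 s⁻²
γ̇_max = √336.389 = 18.3409 s⁻¹
N_max = γ̇_max·h / (π·D) = 18.3409 · 0.00351 / (π · 0.0596) = 0.343821 rev/s = 20.6292 rpm

value=20.63 rpm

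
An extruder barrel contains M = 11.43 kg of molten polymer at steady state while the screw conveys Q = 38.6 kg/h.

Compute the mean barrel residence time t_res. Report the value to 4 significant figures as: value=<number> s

Convert throughput: Q = 38.6 kg/h = 38.6/3600 = 0.0107222 kg/s
t_res = M / Q_s = 11.43 ÷ 0.0107222 = 1066.01 s

value=1066. s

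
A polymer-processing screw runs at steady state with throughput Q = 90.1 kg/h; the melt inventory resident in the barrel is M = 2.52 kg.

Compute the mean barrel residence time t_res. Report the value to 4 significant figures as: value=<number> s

Q_s = Q / 3600 = 90.1 / 3600 = 0.0250278 kg/s
t_res = M / Q_s = 2.52 ÷ 0.0250278 = 100.688 s

value=100.7 s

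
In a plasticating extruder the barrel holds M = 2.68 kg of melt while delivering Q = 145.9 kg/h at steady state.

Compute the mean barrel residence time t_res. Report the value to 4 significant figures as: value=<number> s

value=66.13 s

Throughput in SI: Q_s = 145.9 kg/h ÷ 3600 s/h = 0.0405278 kg/s
t_res = M / Q_s = 2.68 ÷ 0.0405278 = 66.1275 s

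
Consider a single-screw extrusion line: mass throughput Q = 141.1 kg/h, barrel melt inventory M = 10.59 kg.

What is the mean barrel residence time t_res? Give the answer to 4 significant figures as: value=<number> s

Q_s = Q / 3600 = 141.1 / 3600 = 0.0391944 kg/s
t_res = M / Q_s = 10.59 ÷ 0.0391944 = 270.191 s

value=270.2 s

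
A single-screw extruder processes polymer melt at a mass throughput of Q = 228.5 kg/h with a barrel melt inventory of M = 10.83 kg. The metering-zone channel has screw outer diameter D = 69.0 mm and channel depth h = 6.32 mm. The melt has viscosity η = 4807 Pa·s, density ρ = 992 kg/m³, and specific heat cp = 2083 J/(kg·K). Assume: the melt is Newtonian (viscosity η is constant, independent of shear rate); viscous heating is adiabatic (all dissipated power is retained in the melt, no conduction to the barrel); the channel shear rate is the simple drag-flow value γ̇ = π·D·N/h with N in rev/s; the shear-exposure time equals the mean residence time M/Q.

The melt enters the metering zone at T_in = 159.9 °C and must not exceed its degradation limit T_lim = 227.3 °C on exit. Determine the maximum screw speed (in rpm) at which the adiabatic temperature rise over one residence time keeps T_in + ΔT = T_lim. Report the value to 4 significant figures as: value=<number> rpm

Q_s = Q / 3600 = 228.5 / 3600 = 0.0634722 kg/s
t_res = M / Q_s = 10.83 ÷ 0.0634722 = 170.626 s
D = 69.0 mm = 0.069 m;  h = 6.32 mm = 0.00632 m
ΔT_a = T_lim − T_in = 227.3 − 159.9 = 67.4 K
γ̇_max² = ΔT_a·ρ·cp / (η·t_res) = [67.4 × 992 × 2083] / [4807 × 170.626] = 169.802 s⁻²
Take the square root: γ̇_max = √(169.802) = 13.0308 s⁻¹
N_max = γ̇_max·h / (π·D) = 13.0308 · 0.00632 / (π · 0.069) = 0.379917 rev/s = 22.795 rpm

value=22.80 rpm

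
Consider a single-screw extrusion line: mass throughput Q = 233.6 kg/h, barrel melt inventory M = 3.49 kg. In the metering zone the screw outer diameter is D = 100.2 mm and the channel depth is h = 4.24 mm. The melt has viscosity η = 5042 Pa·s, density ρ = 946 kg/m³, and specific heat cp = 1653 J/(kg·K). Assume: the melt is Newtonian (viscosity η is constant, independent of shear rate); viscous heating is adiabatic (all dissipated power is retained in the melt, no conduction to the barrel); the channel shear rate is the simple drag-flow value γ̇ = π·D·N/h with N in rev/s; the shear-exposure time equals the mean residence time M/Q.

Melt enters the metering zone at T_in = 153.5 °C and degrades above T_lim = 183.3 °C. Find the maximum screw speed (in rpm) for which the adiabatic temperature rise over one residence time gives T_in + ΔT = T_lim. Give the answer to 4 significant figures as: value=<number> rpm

value=10.59 rpm

Throughput in SI: Q_s = 233.6 kg/h ÷ 3600 s/h = 0.0648889 kg/s
t_res = M / Q_s = 3.49 ÷ 0.0648889 = 53.7842 s
Convert to metres: D = 0.1002 m, h = 0.00424 m
ΔT_a = T_lim − T_in = 183.3 − 153.5 = 29.8 K
γ̇_max² = ΔT_a·ρ·cp/(η·t_res) = 29.8·946·1653/(5042·53.7842) = 171.839 s⁻²
γ̇_max = √171.839 = 13.1087 s⁻¹
N_max = γ̇_max h / (πD) = 13.1087·0.00424/(π·0.1002) = 0.176567 rev/s → ×60 = 10.594 rpm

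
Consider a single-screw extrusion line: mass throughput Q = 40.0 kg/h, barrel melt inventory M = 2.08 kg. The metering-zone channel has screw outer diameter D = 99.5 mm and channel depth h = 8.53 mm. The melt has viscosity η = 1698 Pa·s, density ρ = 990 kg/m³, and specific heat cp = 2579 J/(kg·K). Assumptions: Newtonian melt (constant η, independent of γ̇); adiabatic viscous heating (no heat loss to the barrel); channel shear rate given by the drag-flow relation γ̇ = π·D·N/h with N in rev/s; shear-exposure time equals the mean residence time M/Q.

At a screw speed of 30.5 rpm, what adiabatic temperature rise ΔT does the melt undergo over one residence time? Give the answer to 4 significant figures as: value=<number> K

value=43.20 K

Throughput in SI: Q_s = 40.0 kg/h ÷ 3600 s/h = 0.0111111 kg/s
t_res = M / Q_s = 2.08 / 0.0111111 = 187.2 s
Geometry in metres: D = 99.5 mm → 0.0995 m, h = 8.53 mm → 0.00853 m; screw speed N = 30.5 rpm = 0.508333 rev/s
γ̇ = π·D·N / h = π · 0.0995 · 0.508333 / 0.00853 = 18.6283 s⁻¹
ΔT = η·γ̇²·t_res / (ρ·cp) = 1698 · (18.6283)² · 187.2 / (990 · 2579) = 43.2018 K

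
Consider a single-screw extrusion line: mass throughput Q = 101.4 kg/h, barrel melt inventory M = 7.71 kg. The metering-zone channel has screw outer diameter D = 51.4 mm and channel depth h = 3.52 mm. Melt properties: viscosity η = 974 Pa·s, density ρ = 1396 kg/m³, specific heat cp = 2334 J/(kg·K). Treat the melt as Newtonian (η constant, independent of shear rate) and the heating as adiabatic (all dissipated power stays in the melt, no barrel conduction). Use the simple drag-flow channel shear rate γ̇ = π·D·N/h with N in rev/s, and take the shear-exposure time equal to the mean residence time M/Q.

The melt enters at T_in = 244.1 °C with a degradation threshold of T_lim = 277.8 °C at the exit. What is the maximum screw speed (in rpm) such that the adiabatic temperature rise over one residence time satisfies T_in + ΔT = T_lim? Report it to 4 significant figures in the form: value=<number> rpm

Convert throughput: Q = 101.4 kg/h = 101.4/3600 = 0.0281667 kg/s
Mean residence time: t_res = M/Q_s = 7.71 kg / 0.0281667 kg/s = 273.728 s
Convert to metres: D = 0.0514 m, h = 0.00352 m
Allowable rise: ΔT_a = T_lim − T_in = 277.8 − 244.1 = 33.7 K
γ̇_max² = ΔT_a·ρ·cp / (η·t_res) = [33.7 × 1396 × 2334] / [974 × 273.728] = 411.849 s⁻²
γ̇_max = sqrt(411.849) = 20.2941 s⁻¹
Solve γ̇ = πDN/h for N: N_max = γ̇_max·h/(π·D) = 20.2941 × 0.00352 / (π × 0.0514) = 0.442383 rev/s = 26.543 rpm

value=26.54 rpm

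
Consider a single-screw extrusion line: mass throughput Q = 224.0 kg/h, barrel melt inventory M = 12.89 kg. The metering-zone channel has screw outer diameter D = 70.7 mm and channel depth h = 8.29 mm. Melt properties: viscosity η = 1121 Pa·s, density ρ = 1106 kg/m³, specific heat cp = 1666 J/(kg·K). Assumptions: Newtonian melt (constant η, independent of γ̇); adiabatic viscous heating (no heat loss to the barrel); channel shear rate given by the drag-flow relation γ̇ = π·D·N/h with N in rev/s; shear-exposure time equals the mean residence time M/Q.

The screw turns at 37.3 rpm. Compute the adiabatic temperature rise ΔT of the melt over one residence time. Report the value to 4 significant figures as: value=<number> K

value=34.96 K

Q_s = Q / 3600 = 224.0 / 3600 = 0.0622222 kg/s
t_res = M / Q_s = 12.89 / 0.0622222 = 207.161 s
D = 70.7 mm = 0.0707 m;  h = 8.29 mm = 0.00829 m;  N = 37.3 rpm / 60 = 0.621667 rev/s
γ̇ = π·D·N / h = π · 0.0707 · 0.621667 / 0.00829 = 16.6561 s⁻¹
ΔT = η·γ̇²·t_res / (ρ·cp) = 1121 · (16.6561)² · 207.161 / (1106 · 1666) = 34.9645 K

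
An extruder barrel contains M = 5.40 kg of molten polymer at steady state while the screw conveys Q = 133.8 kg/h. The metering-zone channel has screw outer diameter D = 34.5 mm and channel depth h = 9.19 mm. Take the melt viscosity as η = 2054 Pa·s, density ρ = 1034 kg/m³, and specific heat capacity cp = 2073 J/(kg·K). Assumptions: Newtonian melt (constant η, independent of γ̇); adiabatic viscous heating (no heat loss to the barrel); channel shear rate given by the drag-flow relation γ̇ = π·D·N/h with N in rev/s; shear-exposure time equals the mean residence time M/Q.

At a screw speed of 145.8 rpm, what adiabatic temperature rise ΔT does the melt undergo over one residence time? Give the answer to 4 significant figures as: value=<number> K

value=114.4 K

Throughput in SI: Q_s = 133.8 kg/h ÷ 3600 s/h = 0.0371667 kg/s
t_res = M / Q_s = 5.40 ÷ 0.0371667 = 145.291 s
Convert to SI: D = 0.0345 m, h = 0.00919 m, N = 145.8/60 = 2.43 rev/s
γ̇ = π·D·N / h = π · 0.0345 · 2.43 / 0.00919 = 28.6589 s⁻¹
ΔT = η·γ̇²·t_res/(ρ·cp) = [2054 × 28.6589² × 145.291] / [1034 × 2073] = 114.351 K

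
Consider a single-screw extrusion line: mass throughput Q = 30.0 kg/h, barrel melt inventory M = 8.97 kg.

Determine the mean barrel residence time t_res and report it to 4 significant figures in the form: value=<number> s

Q_s = Q / 3600 = 30.0 / 3600 = 0.00833333 kg/s
t_res = M / Q_s = 8.97 / 0.00833333 = 1076.4 s

value=1076. s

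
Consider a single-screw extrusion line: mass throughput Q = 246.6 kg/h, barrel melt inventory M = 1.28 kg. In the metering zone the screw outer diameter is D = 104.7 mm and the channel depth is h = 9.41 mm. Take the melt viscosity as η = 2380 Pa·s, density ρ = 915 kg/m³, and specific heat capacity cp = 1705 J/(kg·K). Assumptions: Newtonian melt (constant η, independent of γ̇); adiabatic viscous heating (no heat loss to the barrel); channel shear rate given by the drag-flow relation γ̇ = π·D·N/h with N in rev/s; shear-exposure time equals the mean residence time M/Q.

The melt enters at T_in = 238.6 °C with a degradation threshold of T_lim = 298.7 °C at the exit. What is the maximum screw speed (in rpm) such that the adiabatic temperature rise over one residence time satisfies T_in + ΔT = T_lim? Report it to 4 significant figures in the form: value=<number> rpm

Q_s = Q / 3600 = 246.6 / 3600 = 0.0685 kg/s
t_res = M / Q_s = 1.28 / 0.0685 = 18.6861 s
D = 104.7 mm = 0.1047 m;  h = 9.41 mm = 0.00941 m
ΔT_a = T_lim − T_in = 298.7 − 238.6 = 60.1 K
γ̇_max² = ΔT_a·ρ·cp / (η·t_res) = [60.1 × 915 × 1705] / [2380 × 18.6861] = 2108.26 s⁻²
γ̇_max = sqrt(2108.26) = 45.9158 s⁻¹
N_max = γ̇_max·h / (π·D) = 45.9158 · 0.00941 / (π · 0.1047) = 1.31357 rev/s = 78.8145 rpm

value=78.81 rpm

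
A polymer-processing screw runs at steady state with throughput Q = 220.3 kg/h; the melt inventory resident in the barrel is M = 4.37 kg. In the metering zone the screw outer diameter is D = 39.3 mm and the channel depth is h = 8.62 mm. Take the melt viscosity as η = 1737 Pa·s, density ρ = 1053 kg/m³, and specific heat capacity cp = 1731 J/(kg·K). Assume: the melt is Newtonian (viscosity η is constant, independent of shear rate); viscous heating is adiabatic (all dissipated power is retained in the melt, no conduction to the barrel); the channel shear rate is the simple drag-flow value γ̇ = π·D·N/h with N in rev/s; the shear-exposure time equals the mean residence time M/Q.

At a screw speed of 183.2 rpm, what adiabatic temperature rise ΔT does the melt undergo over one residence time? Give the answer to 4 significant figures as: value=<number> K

Convert throughput: Q = 220.3 kg/h = 220.3/3600 = 0.0611944 kg/s
Mean residence time: t_res = M/Q_s = 4.37 kg / 0.0611944 kg/s = 71.4117 s
Geometry in metres: D = 39.3 mm → 0.0393 m, h = 8.62 mm → 0.00862 m; screw speed N = 183.2 rpm = 3.05333 rev/s
γ̇ = π·D·N / h = π · 0.0393 · 3.05333 / 0.00862 = 43.733 s⁻¹
Adiabatic rise: ΔT = η γ̇² t_res / (ρ cp) = 1737·(43.733)²·71.4117 / (1053·1731) = 130.156 K

value=130.2 K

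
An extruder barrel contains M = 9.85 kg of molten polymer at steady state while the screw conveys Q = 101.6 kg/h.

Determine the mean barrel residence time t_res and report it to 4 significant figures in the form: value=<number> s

Q_s = Q / 3600 = 101.6 / 3600 = 0.0282222 kg/s
t_res = M / Q_s = 9.85 / 0.0282222 = 349.016 s

value=349.0 s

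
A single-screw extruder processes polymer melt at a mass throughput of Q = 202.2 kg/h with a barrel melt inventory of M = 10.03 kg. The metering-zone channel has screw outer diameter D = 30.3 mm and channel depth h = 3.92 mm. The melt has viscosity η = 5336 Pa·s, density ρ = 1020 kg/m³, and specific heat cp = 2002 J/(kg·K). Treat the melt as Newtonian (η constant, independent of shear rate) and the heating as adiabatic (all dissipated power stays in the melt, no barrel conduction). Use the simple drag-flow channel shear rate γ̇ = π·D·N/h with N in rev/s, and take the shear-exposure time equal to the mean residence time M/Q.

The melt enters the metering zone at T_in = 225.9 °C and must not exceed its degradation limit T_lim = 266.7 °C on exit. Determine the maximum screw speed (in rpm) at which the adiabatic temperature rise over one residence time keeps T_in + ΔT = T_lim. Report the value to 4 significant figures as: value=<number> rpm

Q_s = Q / 3600 = 202.2 / 3600 = 0.0561667 kg/s
Mean residence time: t_res = M/Q_s = 10.03 kg / 0.0561667 kg/s = 178.576 s
Convert to metres: D = 0.0303 m, h = 0.00392 m
ΔT_a = T_lim − T_in = 266.7 − 225.9 = 40.8 K
γ̇_max² = ΔT_a·ρ·cp/(η·t_res) = 40.8·1020·2002/(5336·178.576) = 87.4352 s⁻²
Take the square root: γ̇_max = √(87.4352) = 9.35068 s⁻¹
N_max = γ̇_max h / (πD) = 9.35068·0.00392/(π·0.0303) = 0.385067 rev/s → ×60 = 23.104 rpm

value=23.10 rpm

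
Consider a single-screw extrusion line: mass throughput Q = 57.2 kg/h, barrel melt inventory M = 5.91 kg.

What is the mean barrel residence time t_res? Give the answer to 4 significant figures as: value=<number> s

Q_s = Q / 3600 = 57.2 / 3600 = 0.0158889 kg/s
t_res = M / Q_s = 5.91 / 0.0158889 = 371.958 s

value=372.0 s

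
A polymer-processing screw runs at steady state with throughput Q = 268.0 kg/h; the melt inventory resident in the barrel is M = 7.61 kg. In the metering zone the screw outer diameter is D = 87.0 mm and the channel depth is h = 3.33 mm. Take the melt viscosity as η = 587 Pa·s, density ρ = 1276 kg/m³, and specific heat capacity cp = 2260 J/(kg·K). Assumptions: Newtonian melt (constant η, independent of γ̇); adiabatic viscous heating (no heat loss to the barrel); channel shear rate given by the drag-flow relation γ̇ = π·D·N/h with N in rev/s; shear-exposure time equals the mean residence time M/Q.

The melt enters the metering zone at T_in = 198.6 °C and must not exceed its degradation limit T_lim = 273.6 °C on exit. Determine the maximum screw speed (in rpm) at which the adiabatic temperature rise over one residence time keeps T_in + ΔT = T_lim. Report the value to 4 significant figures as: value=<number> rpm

value=43.89 rpm

Convert throughput: Q = 268.0 kg/h = 268.0/3600 = 0.0744444 kg/s
Mean residence time: t_res = M/Q_s = 7.61 kg / 0.0744444 kg/s = 102.224 s
Convert to metres: D = 0.087 m, h = 0.00333 m
Allowable rise: ΔT_a = T_lim − T_in = 273.6 − 198.6 = 75 K
γ̇_max² = ΔT_a·ρ·cp/(η·t_res) = 75·1276·2260/(587·102.224) = 3604.37 s⁻²
γ̇_max = sqrt(3604.37) = 60.0364 s⁻¹
N_max = γ̇_max h / (πD) = 60.0364·0.00333/(π·0.087) = 0.731459 rev/s → ×60 = 43.8875 rpm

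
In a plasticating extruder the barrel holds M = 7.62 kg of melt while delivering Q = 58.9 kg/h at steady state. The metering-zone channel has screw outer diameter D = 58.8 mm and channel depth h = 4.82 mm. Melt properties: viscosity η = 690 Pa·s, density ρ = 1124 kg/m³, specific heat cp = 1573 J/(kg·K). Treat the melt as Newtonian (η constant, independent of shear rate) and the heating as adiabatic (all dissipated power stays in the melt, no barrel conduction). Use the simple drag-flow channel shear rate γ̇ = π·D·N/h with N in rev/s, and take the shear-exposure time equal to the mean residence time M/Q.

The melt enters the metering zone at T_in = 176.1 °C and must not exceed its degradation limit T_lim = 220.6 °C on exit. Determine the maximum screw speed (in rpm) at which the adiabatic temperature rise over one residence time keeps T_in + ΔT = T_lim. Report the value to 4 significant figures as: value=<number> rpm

Throughput in SI: Q_s = 58.9 kg/h ÷ 3600 s/h = 0.0163611 kg/s
t_res = M / Q_s = 7.62 ÷ 0.0163611 = 465.739 s
D = 58.8 mm = 0.0588 m;  h = 4.82 mm = 0.00482 m
ΔT_a = T_lim − T_in = 220.6 − 176.1 = 44.5 K
Invert ΔT = ηγ̇²t_res/(ρcp) for γ̇: γ̇_max² = ΔT_a ρ cp / (η t_res) = 44.5·1124·1573 / (690·465.739) = 244.83 s⁻²
γ̇_max = √244.83 = 15.647 s⁻¹
N_max = γ̇_max·h / (π·D) = 15.647 · 0.00482 / (π · 0.0588) = 0.408274 rev/s = 24.4964 rpm

value=24.50 rpm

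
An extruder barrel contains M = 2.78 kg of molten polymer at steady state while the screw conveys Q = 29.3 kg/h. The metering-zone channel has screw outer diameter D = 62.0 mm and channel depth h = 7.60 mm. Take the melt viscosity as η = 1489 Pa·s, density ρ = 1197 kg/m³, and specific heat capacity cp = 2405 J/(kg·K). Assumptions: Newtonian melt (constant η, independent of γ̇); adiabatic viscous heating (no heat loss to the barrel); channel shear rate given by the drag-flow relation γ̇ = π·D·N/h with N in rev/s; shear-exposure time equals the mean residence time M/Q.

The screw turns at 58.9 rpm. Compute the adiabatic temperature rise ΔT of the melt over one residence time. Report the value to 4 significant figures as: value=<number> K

value=111.8 K

Q_s = Q / 3600 = 29.3 / 3600 = 0.00813889 kg/s
t_res = M / Q_s = 2.78 ÷ 0.00813889 = 341.57 s
Geometry in metres: D = 62.0 mm → 0.062 m, h = 7.60 mm → 0.0076 m; screw speed N = 58.9 rpm = 0.981667 rev/s
γ̇ = π·D·N / h = π · 0.062 · 0.981667 / 0.0076 = 25.1589 s⁻¹
ΔT = η·γ̇²·t_res/(ρ·cp) = [1489 × 25.1589² × 341.57] / [1197 × 2405] = 111.828 K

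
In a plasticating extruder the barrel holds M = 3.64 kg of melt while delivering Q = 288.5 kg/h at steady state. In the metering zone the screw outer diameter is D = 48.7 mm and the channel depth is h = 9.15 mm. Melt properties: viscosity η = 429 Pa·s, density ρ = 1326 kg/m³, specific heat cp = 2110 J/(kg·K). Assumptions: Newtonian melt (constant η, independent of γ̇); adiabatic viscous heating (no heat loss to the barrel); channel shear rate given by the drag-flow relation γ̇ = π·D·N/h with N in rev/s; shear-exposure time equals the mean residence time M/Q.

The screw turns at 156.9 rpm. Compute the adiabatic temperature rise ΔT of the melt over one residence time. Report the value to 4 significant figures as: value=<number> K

value=13.32 K

Convert throughput: Q = 288.5 kg/h = 288.5/3600 = 0.0801389 kg/s
Mean residence time: t_res = M/Q_s = 3.64 kg / 0.0801389 kg/s = 45.4211 s
Geometry in metres: D = 48.7 mm → 0.0487 m, h = 9.15 mm → 0.00915 m; screw speed N = 156.9 rpm = 2.615 rev/s
Shear rate: γ̇ = πDN/h = π·0.0487·2.615/0.00915 = 43.725 s⁻¹
ΔT = η·γ̇²·t_res / (ρ·cp) = 429 · (43.725)² · 45.4211 / (1326 · 2110) = 13.3152 K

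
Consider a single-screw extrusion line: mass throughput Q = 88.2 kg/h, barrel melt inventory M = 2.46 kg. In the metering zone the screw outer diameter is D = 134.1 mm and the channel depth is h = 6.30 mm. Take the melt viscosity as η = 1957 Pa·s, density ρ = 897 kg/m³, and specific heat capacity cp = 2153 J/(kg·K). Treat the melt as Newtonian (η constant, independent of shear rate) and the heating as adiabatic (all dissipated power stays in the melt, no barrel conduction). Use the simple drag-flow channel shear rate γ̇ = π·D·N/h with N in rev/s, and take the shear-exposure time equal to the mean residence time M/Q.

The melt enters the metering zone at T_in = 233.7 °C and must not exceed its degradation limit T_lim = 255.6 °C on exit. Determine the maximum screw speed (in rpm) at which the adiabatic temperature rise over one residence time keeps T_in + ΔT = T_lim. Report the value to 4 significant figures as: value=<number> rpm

value=13.16 rpm

Convert throughput: Q = 88.2 kg/h = 88.2/3600 = 0.0245 kg/s
t_res = M / Q_s = 2.46 ÷ 0.0245 = 100.408 s
D = 134.1 mm = 0.1341 m;  h = 6.30 mm = 0.0063 m
ΔT_a = T_lim − T_in = 255.6 °C − 233.7 °C = 21.9 K
γ̇_max² = ΔT_a·ρ·cp / (η·t_res) = [21.9 × 897 × 2153] / [1957 × 100.408] = 215.239 s⁻²
Take the square root: γ̇_max = √(215.239) = 14.671 s⁻¹
N_max = γ̇_max h / (πD) = 14.671·0.0063/(π·0.1341) = 0.219393 rev/s → ×60 = 13.1636 rpm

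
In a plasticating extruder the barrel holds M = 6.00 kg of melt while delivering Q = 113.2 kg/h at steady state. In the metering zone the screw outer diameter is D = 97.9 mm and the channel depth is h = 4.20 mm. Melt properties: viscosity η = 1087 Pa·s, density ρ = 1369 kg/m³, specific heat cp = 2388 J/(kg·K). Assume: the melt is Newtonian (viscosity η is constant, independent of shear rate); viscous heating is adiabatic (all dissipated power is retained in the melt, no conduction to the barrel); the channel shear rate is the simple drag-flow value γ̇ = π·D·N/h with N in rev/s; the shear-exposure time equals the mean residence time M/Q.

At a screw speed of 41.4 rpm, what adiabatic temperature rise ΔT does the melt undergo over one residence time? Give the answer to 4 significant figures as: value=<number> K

value=162.0 K

Throughput in SI: Q_s = 113.2 kg/h ÷ 3600 s/h = 0.0314444 kg/s
t_res = M / Q_s = 6.00 ÷ 0.0314444 = 190.813 s
Geometry in metres: D = 97.9 mm → 0.0979 m, h = 4.20 mm → 0.0042 m; screw speed N = 41.4 rpm = 0.69 rev/s
γ̇ = π·D·N / h = π · 0.0979 · 0.69 / 0.0042 = 50.528 s⁻¹
ΔT = η·γ̇²·t_res/(ρ·cp) = [1087 × 50.528² × 190.813] / [1369 × 2388] = 161.981 K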